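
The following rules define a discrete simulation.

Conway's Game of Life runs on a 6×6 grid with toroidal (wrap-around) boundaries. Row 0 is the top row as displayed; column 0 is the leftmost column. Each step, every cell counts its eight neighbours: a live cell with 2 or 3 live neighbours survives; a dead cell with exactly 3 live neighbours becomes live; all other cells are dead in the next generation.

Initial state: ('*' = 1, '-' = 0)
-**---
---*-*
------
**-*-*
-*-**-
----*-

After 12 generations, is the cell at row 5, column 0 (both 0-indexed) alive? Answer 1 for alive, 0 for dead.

1

gen 0: -**---
---*-*
------
**-*-*
-*-**-
----*-
gen 1: --***-
--*---
--*--*
**-*-*
-*-*--
-*--*-
gen 2: -**-*-
-**-*-
--****
-*-*-*
-*-*-*
-*--*-
gen 3: *---**
*-----
-----*
-*---*
-*-*-*
-*--**
gen 4: -*--*-
*---*-
-----*
--*--*
-*---*
-***--
gen 5: **--**
*---*-
*---**
----**
-*-**-
-*-**-
gen 6: -**---
---*--
*--*--
------
*-----
-*----
gen 7: -**---
-*-*--
------
------
------
***---
gen 8: ---*--
-*----
------
------
-*----
*-*---
gen 9: -**---
------
------
------
-*----
-**---
gen 10: -**---
------
------
------
-**---
*-----
gen 11: -*----
------
------
------
-*----
*-----
gen 12: ------
------
------
------
------
**----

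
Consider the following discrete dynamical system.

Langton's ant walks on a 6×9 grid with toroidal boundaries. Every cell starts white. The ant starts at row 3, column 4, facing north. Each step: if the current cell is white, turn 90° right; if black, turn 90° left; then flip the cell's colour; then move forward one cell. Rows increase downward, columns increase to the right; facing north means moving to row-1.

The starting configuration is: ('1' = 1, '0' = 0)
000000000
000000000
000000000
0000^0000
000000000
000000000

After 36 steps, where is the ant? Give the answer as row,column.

1,4

step 0: 000000000
000000000
000000000
0000^0000
000000000
000000000
step 1: 000000000
000000000
000000000
00001>000
000000000
000000000
step 2: 000000000
000000000
000000000
000011000
00000v000
000000000
step 3: 000000000
000000000
000000000
000011000
0000<1000
000000000
step 4: 000000000
000000000
000000000
0000^1000
000011000
000000000
step 5: 000000000
000000000
000000000
000<01000
000011000
000000000
step 6: 000000000
000000000
000^00000
000101000
000011000
000000000
step 7: 000000000
000000000
0001>0000
000101000
000011000
000000000
step 8: 000000000
000000000
000110000
0001v1000
000011000
000000000
step 9: 000000000
000000000
000110000
000<11000
000011000
000000000
step 10: 000000000
000000000
000110000
000011000
000v11000
000000000
step 11: 000000000
000000000
000110000
000011000
00<111000
000000000
step 12: 000000000
000000000
000110000
00^011000
001111000
000000000
step 13: 000000000
000000000
000110000
001>11000
001111000
000000000
step 14: 000000000
000000000
000110000
001111000
001v11000
000000000
step 15: 000000000
000000000
000110000
001111000
0010>1000
000000000
step 16: 000000000
000000000
000110000
0011^1000
001001000
000000000
step 17: 000000000
000000000
000110000
001<01000
001001000
000000000
step 18: 000000000
000000000
000110000
001001000
001v01000
000000000
step 19: 000000000
000000000
000110000
001001000
00<101000
000000000
step 20: 000000000
000000000
000110000
001001000
000101000
00v000000
step 21: 000000000
000000000
000110000
001001000
000101000
0<1000000
step 22: 000000000
000000000
000110000
001001000
0^0101000
011000000
step 23: 000000000
000000000
000110000
001001000
01>101000
011000000
step 24: 000000000
000000000
000110000
001001000
011101000
01v000000
step 25: 000000000
000000000
000110000
001001000
011101000
010>00000
step 26: 000v00000
000000000
000110000
001001000
011101000
010100000
step 27: 00<100000
000000000
000110000
001001000
011101000
010100000
step 28: 001100000
000000000
000110000
001001000
011101000
01^100000
step 29: 001100000
000000000
000110000
001001000
011101000
011>00000
step 30: 001100000
000000000
000110000
001001000
011^01000
011000000
step 31: 001100000
000000000
000110000
001001000
01<001000
011000000
step 32: 001100000
000000000
000110000
001001000
010001000
01v000000
step 33: 001100000
000000000
000110000
001001000
010001000
010>00000
step 34: 001v00000
000000000
000110000
001001000
010001000
010100000
step 35: 0010>0000
000000000
000110000
001001000
010001000
010100000
step 36: 001010000
0000v0000
000110000
001001000
010001000
010100000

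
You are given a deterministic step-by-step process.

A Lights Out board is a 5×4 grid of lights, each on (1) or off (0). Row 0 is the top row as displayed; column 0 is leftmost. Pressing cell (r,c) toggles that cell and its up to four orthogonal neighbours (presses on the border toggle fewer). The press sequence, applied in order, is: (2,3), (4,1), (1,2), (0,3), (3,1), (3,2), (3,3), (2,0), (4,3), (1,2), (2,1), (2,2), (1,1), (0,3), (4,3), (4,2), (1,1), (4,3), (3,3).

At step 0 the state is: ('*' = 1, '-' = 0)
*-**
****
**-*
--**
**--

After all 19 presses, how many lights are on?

t=0: *-**
****
**-*
--**
**--
t=1: *-**
***-
***-
--*-
**--
t=2: *-**
***-
***-
-**-
--*-
t=3: *--*
*--*
**--
-**-
--*-
t=4: *-*-
*---
**--
-**-
--*-
t=5: *-*-
*---
*---
*---
-**-
t=6: *-*-
*---
*-*-
****
-*--
t=7: *-*-
*---
*-**
**--
-*-*
t=8: *-*-
----
-***
-*--
-*-*
t=9: *-*-
----
-***
-*-*
-**-
t=10: *---
-***
-*-*
-*-*
-**-
t=11: *---
--**
*-**
---*
-**-
t=12: *---
---*
**--
--**
-**-
t=13: **--
****
*---
--**
-**-
t=14: ****
***-
*---
--**
-**-
t=15: ****
***-
*---
--*-
-*-*
t=16: ****
***-
*---
----
--*-
t=17: *-**
----
**--
----
--*-
t=18: *-**
----
**--
---*
---*
t=19: *-**
----
**-*
--*-
----

7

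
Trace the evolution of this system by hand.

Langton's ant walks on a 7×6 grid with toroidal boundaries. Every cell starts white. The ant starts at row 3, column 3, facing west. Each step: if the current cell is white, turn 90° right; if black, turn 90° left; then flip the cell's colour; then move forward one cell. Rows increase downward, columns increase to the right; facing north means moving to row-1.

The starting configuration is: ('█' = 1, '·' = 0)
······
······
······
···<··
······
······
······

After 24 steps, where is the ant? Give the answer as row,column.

gen 0: ······
······
······
···<··
······
······
······
gen 1: ······
······
···^··
···█··
······
······
······
gen 2: ······
······
···█>·
···█··
······
······
······
gen 3: ······
······
···██·
···█v·
······
······
······
gen 4: ······
······
···██·
···<█·
······
······
······
gen 5: ······
······
···██·
····█·
···v··
······
······
gen 6: ······
······
···██·
····█·
··<█··
······
······
gen 7: ······
······
···██·
··^·█·
··██··
······
······
gen 8: ······
······
···██·
··█>█·
··██··
······
······
gen 9: ······
······
···██·
··███·
··█v··
······
······
gen 10: ······
······
···██·
··███·
··█·>·
······
······
gen 11: ······
······
···██·
··███·
··█·█·
····v·
······
gen 12: ······
······
···██·
··███·
··█·█·
···<█·
······
gen 13: ······
······
···██·
··███·
··█^█·
···██·
······
gen 14: ······
······
···██·
··███·
··██>·
···██·
······
gen 15: ······
······
···██·
··██^·
··██··
···██·
······
gen 16: ······
······
···██·
··█<··
··██··
···██·
······
gen 17: ······
······
···██·
··█···
··█v··
···██·
······
gen 18: ······
······
···██·
··█···
··█·>·
···██·
······
gen 19: ······
······
···██·
··█···
··█·█·
···█v·
······
gen 20: ······
······
···██·
··█···
··█·█·
···█·>
······
gen 21: ······
······
···██·
··█···
··█·█·
···█·█
·····v
gen 22: ······
······
···██·
··█···
··█·█·
···█·█
····<█
gen 23: ······
······
···██·
··█···
··█·█·
···█^█
····██
gen 24: ······
······
···██·
··█···
··█·█·
···██>
····██

5,5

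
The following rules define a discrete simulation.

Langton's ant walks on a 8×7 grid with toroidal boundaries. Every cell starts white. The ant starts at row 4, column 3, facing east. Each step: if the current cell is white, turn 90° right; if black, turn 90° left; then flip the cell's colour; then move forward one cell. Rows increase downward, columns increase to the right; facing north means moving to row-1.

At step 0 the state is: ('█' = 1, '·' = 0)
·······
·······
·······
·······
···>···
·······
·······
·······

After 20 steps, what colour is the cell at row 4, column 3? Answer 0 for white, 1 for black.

0

gen 0: ·······
·······
·······
·······
···>···
·······
·······
·······
gen 1: ·······
·······
·······
·······
···█···
···v···
·······
·······
gen 2: ·······
·······
·······
·······
···█···
··<█···
·······
·······
gen 3: ·······
·······
·······
·······
··^█···
··██···
·······
·······
gen 4: ·······
·······
·······
·······
··█>···
··██···
·······
·······
gen 5: ·······
·······
·······
···^···
··█····
··██···
·······
·······
gen 6: ·······
·······
·······
···█>··
··█····
··██···
·······
·······
gen 7: ·······
·······
·······
···██··
··█·v··
··██···
·······
·······
gen 8: ·······
·······
·······
···██··
··█<█··
··██···
·······
·······
gen 9: ·······
·······
·······
···^█··
··███··
··██···
·······
·······
gen 10: ·······
·······
·······
··<·█··
··███··
··██···
·······
·······
gen 11: ·······
·······
··^····
··█·█··
··███··
··██···
·······
·······
gen 12: ·······
·······
··█>···
··█·█··
··███··
··██···
·······
·······
gen 13: ·······
·······
··██···
··█v█··
··███··
··██···
·······
·······
gen 14: ·······
·······
··██···
··<██··
··███··
··██···
·······
·······
gen 15: ·······
·······
··██···
···██··
··v██··
··██···
·······
·······
gen 16: ·······
·······
··██···
···██··
···>█··
··██···
·······
·······
gen 17: ·······
·······
··██···
···^█··
····█··
··██···
·······
·······
gen 18: ·······
·······
··██···
··<·█··
····█··
··██···
·······
·······
gen 19: ·······
·······
··^█···
··█·█··
····█··
··██···
·······
·······
gen 20: ·······
·······
·<·█···
··█·█··
····█··
··██···
·······
·······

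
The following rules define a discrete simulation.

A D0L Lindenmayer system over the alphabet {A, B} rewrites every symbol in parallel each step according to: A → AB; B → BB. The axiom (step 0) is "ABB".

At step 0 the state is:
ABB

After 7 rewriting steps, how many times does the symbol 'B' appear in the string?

383

0) ABB
1) ABBBBB
2) ABBBBBBBBBBB
3) ABBBBBBBBBBBBBBBBBBBBBBB
4) ABBBBBBBBBBBBBBBBBBBBBBBBBBBBBBBBBBBBBBBBBBBBBBB
5) ABBBBBBBBBBBBBBBBBBBBBBBBBBBBBBBBBBBBBBBBBBBBBBBBBBBBBBBBBBBBBBBBBBBBBBBBBBBBBBBBBBBBBBBBBBBBBBB
6) ABBBBBBBBBBBBBBBBBBBBBBBBBBBBBBBBBBBBBBBBBBBBBBBBBBBBBBBBB…BBBBBBBBBBBBBBBBBBBBBBBBBBBBBBBBBBBBBBBBBBBBBBBBBBBBBBBBBB  (len 192)
7) ABBBBBBBBBBBBBBBBBBBBBBBBBBBBBBBBBBBBBBBBBBBBBBBBBBBBBBBBB…BBBBBBBBBBBBBBBBBBBBBBBBBBBBBBBBBBBBBBBBBBBBBBBBBBBBBBBBBB  (len 384)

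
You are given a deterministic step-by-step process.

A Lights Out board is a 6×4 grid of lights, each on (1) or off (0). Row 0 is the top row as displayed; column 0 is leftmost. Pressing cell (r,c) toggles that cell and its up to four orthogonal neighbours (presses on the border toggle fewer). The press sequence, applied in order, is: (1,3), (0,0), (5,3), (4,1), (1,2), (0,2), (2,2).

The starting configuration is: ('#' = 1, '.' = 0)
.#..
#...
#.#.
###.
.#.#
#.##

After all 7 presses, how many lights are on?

11

0) .#..
#...
#.#.
###.
.#.#
#.##
1) .#.#
#.##
#.##
###.
.#.#
#.##
2) #..#
..##
#.##
###.
.#.#
#.##
3) #..#
..##
#.##
###.
.#..
#...
4) #..#
..##
#.##
#.#.
#.#.
##..
5) #.##
.#..
#..#
#.#.
#.#.
##..
6) ##..
.##.
#..#
#.#.
#.#.
##..
7) ##..
.#..
###.
#...
#.#.
##..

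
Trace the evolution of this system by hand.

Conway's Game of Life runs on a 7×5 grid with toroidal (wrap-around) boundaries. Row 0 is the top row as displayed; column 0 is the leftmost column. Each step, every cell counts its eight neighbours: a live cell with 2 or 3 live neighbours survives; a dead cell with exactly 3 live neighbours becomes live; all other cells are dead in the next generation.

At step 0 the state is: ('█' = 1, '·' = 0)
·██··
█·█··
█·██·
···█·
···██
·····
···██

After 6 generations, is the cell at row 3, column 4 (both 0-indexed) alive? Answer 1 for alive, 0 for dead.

0

gen 0: ·██··
█·█··
█·██·
···█·
···██
·····
···██
gen 1: ███·█
█···█
··██·
·····
···██
·····
··██·
gen 2: ··█··
·····
···██
··█·█
·····
··█·█
█·███
gen 3: ·██·█
···█·
···██
····█
·····
███·█
█·█·█
gen 4: ·██·█
█····
···██
···██
·█·██
··█·█
·····
gen 5: ██···
███··
█··█·
·····
·····
█·█·█
███··
gen 6: ····█
··█··
█·█·█
·····
·····
█·███
··██·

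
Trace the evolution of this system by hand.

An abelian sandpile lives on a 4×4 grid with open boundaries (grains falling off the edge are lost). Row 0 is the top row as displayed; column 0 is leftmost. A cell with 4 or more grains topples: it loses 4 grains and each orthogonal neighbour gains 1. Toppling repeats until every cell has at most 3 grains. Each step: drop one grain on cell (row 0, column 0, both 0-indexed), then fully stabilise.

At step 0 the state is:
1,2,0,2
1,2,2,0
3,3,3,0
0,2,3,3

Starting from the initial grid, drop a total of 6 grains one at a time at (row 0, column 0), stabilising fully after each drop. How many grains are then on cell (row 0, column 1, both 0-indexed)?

3

gen 0: 1,2,0,2
1,2,2,0
3,3,3,0
0,2,3,3
gen 1: 2,2,0,2
1,2,2,0
3,3,3,0
0,2,3,3
gen 2: 3,2,0,2
1,2,2,0
3,3,3,0
0,2,3,3
gen 3: 0,3,0,2
2,2,2,0
3,3,3,0
0,2,3,3
gen 4: 1,3,0,2
2,2,2,0
3,3,3,0
0,2,3,3
gen 5: 2,3,0,2
2,2,2,0
3,3,3,0
0,2,3,3
gen 6: 3,3,0,2
2,2,2,0
3,3,3,0
0,2,3,3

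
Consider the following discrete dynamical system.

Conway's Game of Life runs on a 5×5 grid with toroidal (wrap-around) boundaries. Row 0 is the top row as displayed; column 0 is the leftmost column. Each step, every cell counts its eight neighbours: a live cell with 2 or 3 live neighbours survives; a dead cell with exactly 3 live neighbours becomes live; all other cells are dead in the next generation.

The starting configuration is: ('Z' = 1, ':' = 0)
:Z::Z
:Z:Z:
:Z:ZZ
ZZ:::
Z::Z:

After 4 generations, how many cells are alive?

1

0) :Z::Z
:Z:Z:
:Z:ZZ
ZZ:::
Z::Z:
1) :Z:ZZ
:Z:Z:
:Z:ZZ
:Z:Z:
::Z::
2) ZZ:ZZ
:Z:::
:Z:ZZ
ZZ:ZZ
ZZ::Z
3) :::Z:
:Z:::
:Z:Z:
:::::
:::::
4) :::::
:::::
::Z::
:::::
:::::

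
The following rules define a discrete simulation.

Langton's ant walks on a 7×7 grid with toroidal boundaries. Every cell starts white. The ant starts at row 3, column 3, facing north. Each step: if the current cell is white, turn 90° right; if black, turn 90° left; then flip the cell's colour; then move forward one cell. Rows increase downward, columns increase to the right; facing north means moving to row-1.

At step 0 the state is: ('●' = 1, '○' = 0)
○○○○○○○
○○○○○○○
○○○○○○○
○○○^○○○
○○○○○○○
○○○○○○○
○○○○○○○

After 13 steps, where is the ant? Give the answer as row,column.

3,2

k=0  ○○○○○○○
○○○○○○○
○○○○○○○
○○○^○○○
○○○○○○○
○○○○○○○
○○○○○○○
k=1  ○○○○○○○
○○○○○○○
○○○○○○○
○○○●>○○
○○○○○○○
○○○○○○○
○○○○○○○
k=2  ○○○○○○○
○○○○○○○
○○○○○○○
○○○●●○○
○○○○v○○
○○○○○○○
○○○○○○○
k=3  ○○○○○○○
○○○○○○○
○○○○○○○
○○○●●○○
○○○<●○○
○○○○○○○
○○○○○○○
k=4  ○○○○○○○
○○○○○○○
○○○○○○○
○○○^●○○
○○○●●○○
○○○○○○○
○○○○○○○
k=5  ○○○○○○○
○○○○○○○
○○○○○○○
○○<○●○○
○○○●●○○
○○○○○○○
○○○○○○○
k=6  ○○○○○○○
○○○○○○○
○○^○○○○
○○●○●○○
○○○●●○○
○○○○○○○
○○○○○○○
k=7  ○○○○○○○
○○○○○○○
○○●>○○○
○○●○●○○
○○○●●○○
○○○○○○○
○○○○○○○
k=8  ○○○○○○○
○○○○○○○
○○●●○○○
○○●v●○○
○○○●●○○
○○○○○○○
○○○○○○○
k=9  ○○○○○○○
○○○○○○○
○○●●○○○
○○<●●○○
○○○●●○○
○○○○○○○
○○○○○○○
k=10  ○○○○○○○
○○○○○○○
○○●●○○○
○○○●●○○
○○v●●○○
○○○○○○○
○○○○○○○
k=11  ○○○○○○○
○○○○○○○
○○●●○○○
○○○●●○○
○<●●●○○
○○○○○○○
○○○○○○○
k=12  ○○○○○○○
○○○○○○○
○○●●○○○
○^○●●○○
○●●●●○○
○○○○○○○
○○○○○○○
k=13  ○○○○○○○
○○○○○○○
○○●●○○○
○●>●●○○
○●●●●○○
○○○○○○○
○○○○○○○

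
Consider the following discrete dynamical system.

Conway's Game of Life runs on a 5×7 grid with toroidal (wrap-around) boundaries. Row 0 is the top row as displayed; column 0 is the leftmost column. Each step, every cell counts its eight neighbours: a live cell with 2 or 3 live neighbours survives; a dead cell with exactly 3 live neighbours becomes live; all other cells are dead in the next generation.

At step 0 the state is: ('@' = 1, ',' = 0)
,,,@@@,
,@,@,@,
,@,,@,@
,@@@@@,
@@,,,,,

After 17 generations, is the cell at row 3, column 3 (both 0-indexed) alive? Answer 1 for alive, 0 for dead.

k=0  ,,,@@@,
,@,@,@,
,@,,@,@
,@@@@@,
@@,,,,,
k=1  @@,@,@@
@,,@,,@
,@,,,,@
,,,@@@@
@@,,,,@
k=2  ,,,,@@,
,,,,@,,
,,@@,,,
,@@,@,,
,@,@,,,
k=3  ,,,@@@,
,,,,@@,
,@@,@,,
,@,,@,,
,@,@,@,
k=4  ,,@@,,@
,,@,,,,
,@@,@,,
@@,,@@,
,,,@,@,
k=5  ,,@@@,,
,,,,,,,
@,@,@@,
@@,,,@@
@@,@,@,
k=6  ,@@@@,,
,@@,,@,
@,,,@@,
,,,@,,,
,,,@,@,
k=7  ,@,,,@,
@,,,,@@
,@@@@@@
,,,@,@@
,,,,,,,
k=8  @,,,,@,
,,,@,,,
,@@@,,,
@,,@,,@
,,,,@@@
k=9  ,,,,,@,
,@,@@,,
@@,@@,,
@@,@,,@
,,,,@,,
k=10  ,,,@,@,
@@,@,@,
,,,,,@@
,@,@,@@
@,,,@@@
k=11  ,@@@,,,
@,@,,@,
,@,,,,,
,,,,,,,
@,@@,,,
k=12  @,,,@,@
@,,@,,,
,@,,,,,
,@@,,,,
,,,@,,,
k=13  @,,@@,@
@@,,,,@
@@,,,,,
,@@,,,,
@@@@,,,
k=14  ,,,@@@,
,,@,,@,
,,,,,,@
,,,@,,,
,,,,@,@
k=15  ,,,@,,@
,,,@,@@
,,,,,,,
,,,,,@,
,,,,,,,
k=16  ,,,,@@@
,,,,@@@
,,,,@@@
,,,,,,,
,,,,,,,
k=17  ,,,,@,@
@,,@,,,
,,,,@,@
,,,,,@,
,,,,,@,

0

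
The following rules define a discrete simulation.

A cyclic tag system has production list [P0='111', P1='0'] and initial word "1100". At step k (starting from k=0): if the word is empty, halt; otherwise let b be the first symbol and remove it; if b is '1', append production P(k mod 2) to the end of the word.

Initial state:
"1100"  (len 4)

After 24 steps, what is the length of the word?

19

[0] "1100"  (len 4)
[1] "100111"  (len 6)
[2] "001110"  (len 6)
[3] "01110"  (len 5)
[4] "1110"  (len 4)
[5] "110111"  (len 6)
[6] "101110"  (len 6)
[7] "01110111"  (len 8)
[8] "1110111"  (len 7)
[9] "110111111"  (len 9)
[10] "101111110"  (len 9)
[11] "01111110111"  (len 11)
[12] "1111110111"  (len 10)
[13] "111110111111"  (len 12)
[14] "111101111110"  (len 12)
[15] "11101111110111"  (len 14)
[16] "11011111101110"  (len 14)
[17] "1011111101110111"  (len 16)
[18] "0111111011101110"  (len 16)
[19] "111111011101110"  (len 15)
[20] "111110111011100"  (len 15)
[21] "11110111011100111"  (len 17)
[22] "11101110111001110"  (len 17)
[23] "1101110111001110111"  (len 19)
[24] "1011101110011101110"  (len 19)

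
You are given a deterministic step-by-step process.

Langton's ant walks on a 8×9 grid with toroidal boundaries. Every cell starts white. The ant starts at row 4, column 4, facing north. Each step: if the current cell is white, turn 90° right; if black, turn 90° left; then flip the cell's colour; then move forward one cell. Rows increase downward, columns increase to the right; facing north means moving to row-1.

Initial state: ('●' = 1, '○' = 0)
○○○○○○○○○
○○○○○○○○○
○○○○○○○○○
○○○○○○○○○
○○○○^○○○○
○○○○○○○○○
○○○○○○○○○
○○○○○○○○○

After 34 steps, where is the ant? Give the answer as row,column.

7,3

0) ○○○○○○○○○
○○○○○○○○○
○○○○○○○○○
○○○○○○○○○
○○○○^○○○○
○○○○○○○○○
○○○○○○○○○
○○○○○○○○○
1) ○○○○○○○○○
○○○○○○○○○
○○○○○○○○○
○○○○○○○○○
○○○○●>○○○
○○○○○○○○○
○○○○○○○○○
○○○○○○○○○
2) ○○○○○○○○○
○○○○○○○○○
○○○○○○○○○
○○○○○○○○○
○○○○●●○○○
○○○○○v○○○
○○○○○○○○○
○○○○○○○○○
3) ○○○○○○○○○
○○○○○○○○○
○○○○○○○○○
○○○○○○○○○
○○○○●●○○○
○○○○<●○○○
○○○○○○○○○
○○○○○○○○○
4) ○○○○○○○○○
○○○○○○○○○
○○○○○○○○○
○○○○○○○○○
○○○○^●○○○
○○○○●●○○○
○○○○○○○○○
○○○○○○○○○
5) ○○○○○○○○○
○○○○○○○○○
○○○○○○○○○
○○○○○○○○○
○○○<○●○○○
○○○○●●○○○
○○○○○○○○○
○○○○○○○○○
6) ○○○○○○○○○
○○○○○○○○○
○○○○○○○○○
○○○^○○○○○
○○○●○●○○○
○○○○●●○○○
○○○○○○○○○
○○○○○○○○○
7) ○○○○○○○○○
○○○○○○○○○
○○○○○○○○○
○○○●>○○○○
○○○●○●○○○
○○○○●●○○○
○○○○○○○○○
○○○○○○○○○
8) ○○○○○○○○○
○○○○○○○○○
○○○○○○○○○
○○○●●○○○○
○○○●v●○○○
○○○○●●○○○
○○○○○○○○○
○○○○○○○○○
9) ○○○○○○○○○
○○○○○○○○○
○○○○○○○○○
○○○●●○○○○
○○○<●●○○○
○○○○●●○○○
○○○○○○○○○
○○○○○○○○○
10) ○○○○○○○○○
○○○○○○○○○
○○○○○○○○○
○○○●●○○○○
○○○○●●○○○
○○○v●●○○○
○○○○○○○○○
○○○○○○○○○
11) ○○○○○○○○○
○○○○○○○○○
○○○○○○○○○
○○○●●○○○○
○○○○●●○○○
○○<●●●○○○
○○○○○○○○○
○○○○○○○○○
12) ○○○○○○○○○
○○○○○○○○○
○○○○○○○○○
○○○●●○○○○
○○^○●●○○○
○○●●●●○○○
○○○○○○○○○
○○○○○○○○○
13) ○○○○○○○○○
○○○○○○○○○
○○○○○○○○○
○○○●●○○○○
○○●>●●○○○
○○●●●●○○○
○○○○○○○○○
○○○○○○○○○
14) ○○○○○○○○○
○○○○○○○○○
○○○○○○○○○
○○○●●○○○○
○○●●●●○○○
○○●v●●○○○
○○○○○○○○○
○○○○○○○○○
15) ○○○○○○○○○
○○○○○○○○○
○○○○○○○○○
○○○●●○○○○
○○●●●●○○○
○○●○>●○○○
○○○○○○○○○
○○○○○○○○○
16) ○○○○○○○○○
○○○○○○○○○
○○○○○○○○○
○○○●●○○○○
○○●●^●○○○
○○●○○●○○○
○○○○○○○○○
○○○○○○○○○
17) ○○○○○○○○○
○○○○○○○○○
○○○○○○○○○
○○○●●○○○○
○○●<○●○○○
○○●○○●○○○
○○○○○○○○○
○○○○○○○○○
18) ○○○○○○○○○
○○○○○○○○○
○○○○○○○○○
○○○●●○○○○
○○●○○●○○○
○○●v○●○○○
○○○○○○○○○
○○○○○○○○○
19) ○○○○○○○○○
○○○○○○○○○
○○○○○○○○○
○○○●●○○○○
○○●○○●○○○
○○<●○●○○○
○○○○○○○○○
○○○○○○○○○
20) ○○○○○○○○○
○○○○○○○○○
○○○○○○○○○
○○○●●○○○○
○○●○○●○○○
○○○●○●○○○
○○v○○○○○○
○○○○○○○○○
21) ○○○○○○○○○
○○○○○○○○○
○○○○○○○○○
○○○●●○○○○
○○●○○●○○○
○○○●○●○○○
○<●○○○○○○
○○○○○○○○○
22) ○○○○○○○○○
○○○○○○○○○
○○○○○○○○○
○○○●●○○○○
○○●○○●○○○
○^○●○●○○○
○●●○○○○○○
○○○○○○○○○
23) ○○○○○○○○○
○○○○○○○○○
○○○○○○○○○
○○○●●○○○○
○○●○○●○○○
○●>●○●○○○
○●●○○○○○○
○○○○○○○○○
24) ○○○○○○○○○
○○○○○○○○○
○○○○○○○○○
○○○●●○○○○
○○●○○●○○○
○●●●○●○○○
○●v○○○○○○
○○○○○○○○○
25) ○○○○○○○○○
○○○○○○○○○
○○○○○○○○○
○○○●●○○○○
○○●○○●○○○
○●●●○●○○○
○●○>○○○○○
○○○○○○○○○
26) ○○○○○○○○○
○○○○○○○○○
○○○○○○○○○
○○○●●○○○○
○○●○○●○○○
○●●●○●○○○
○●○●○○○○○
○○○v○○○○○
27) ○○○○○○○○○
○○○○○○○○○
○○○○○○○○○
○○○●●○○○○
○○●○○●○○○
○●●●○●○○○
○●○●○○○○○
○○<●○○○○○
28) ○○○○○○○○○
○○○○○○○○○
○○○○○○○○○
○○○●●○○○○
○○●○○●○○○
○●●●○●○○○
○●^●○○○○○
○○●●○○○○○
29) ○○○○○○○○○
○○○○○○○○○
○○○○○○○○○
○○○●●○○○○
○○●○○●○○○
○●●●○●○○○
○●●>○○○○○
○○●●○○○○○
30) ○○○○○○○○○
○○○○○○○○○
○○○○○○○○○
○○○●●○○○○
○○●○○●○○○
○●●^○●○○○
○●●○○○○○○
○○●●○○○○○
31) ○○○○○○○○○
○○○○○○○○○
○○○○○○○○○
○○○●●○○○○
○○●○○●○○○
○●<○○●○○○
○●●○○○○○○
○○●●○○○○○
32) ○○○○○○○○○
○○○○○○○○○
○○○○○○○○○
○○○●●○○○○
○○●○○●○○○
○●○○○●○○○
○●v○○○○○○
○○●●○○○○○
33) ○○○○○○○○○
○○○○○○○○○
○○○○○○○○○
○○○●●○○○○
○○●○○●○○○
○●○○○●○○○
○●○>○○○○○
○○●●○○○○○
34) ○○○○○○○○○
○○○○○○○○○
○○○○○○○○○
○○○●●○○○○
○○●○○●○○○
○●○○○●○○○
○●○●○○○○○
○○●v○○○○○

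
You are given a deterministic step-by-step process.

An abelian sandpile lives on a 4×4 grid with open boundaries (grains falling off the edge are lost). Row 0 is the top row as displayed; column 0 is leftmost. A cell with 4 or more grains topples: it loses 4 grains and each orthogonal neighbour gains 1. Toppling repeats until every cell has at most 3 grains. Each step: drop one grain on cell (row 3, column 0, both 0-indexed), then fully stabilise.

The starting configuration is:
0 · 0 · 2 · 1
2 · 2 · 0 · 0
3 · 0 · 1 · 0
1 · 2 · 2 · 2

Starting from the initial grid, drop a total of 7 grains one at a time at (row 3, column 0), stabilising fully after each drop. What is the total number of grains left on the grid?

19

gen 0: 0 · 0 · 2 · 1
2 · 2 · 0 · 0
3 · 0 · 1 · 0
1 · 2 · 2 · 2
gen 1: 0 · 0 · 2 · 1
2 · 2 · 0 · 0
3 · 0 · 1 · 0
2 · 2 · 2 · 2
gen 2: 0 · 0 · 2 · 1
2 · 2 · 0 · 0
3 · 0 · 1 · 0
3 · 2 · 2 · 2
gen 3: 0 · 0 · 2 · 1
3 · 2 · 0 · 0
0 · 1 · 1 · 0
1 · 3 · 2 · 2
gen 4: 0 · 0 · 2 · 1
3 · 2 · 0 · 0
0 · 1 · 1 · 0
2 · 3 · 2 · 2
gen 5: 0 · 0 · 2 · 1
3 · 2 · 0 · 0
0 · 1 · 1 · 0
3 · 3 · 2 · 2
gen 6: 0 · 0 · 2 · 1
3 · 2 · 0 · 0
1 · 2 · 1 · 0
1 · 0 · 3 · 2
gen 7: 0 · 0 · 2 · 1
3 · 2 · 0 · 0
1 · 2 · 1 · 0
2 · 0 · 3 · 2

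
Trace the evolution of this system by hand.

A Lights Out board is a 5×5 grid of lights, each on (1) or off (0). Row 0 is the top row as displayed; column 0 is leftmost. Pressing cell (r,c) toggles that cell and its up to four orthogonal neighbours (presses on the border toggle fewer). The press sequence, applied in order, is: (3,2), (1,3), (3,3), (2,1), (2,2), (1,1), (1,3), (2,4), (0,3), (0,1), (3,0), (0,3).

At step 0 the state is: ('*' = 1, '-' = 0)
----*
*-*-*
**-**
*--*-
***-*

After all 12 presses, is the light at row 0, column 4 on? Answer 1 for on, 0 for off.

1

0) ----*
*-*-*
**-**
*--*-
***-*
1) ----*
*-*-*
*****
***--
**--*
2) ---**
*--*-
***-*
***--
**--*
3) ---**
*--*-
*****
**-**
**-**
4) ---**
**-*-
---**
*--**
**-**
5) ---**
****-
-**-*
*-***
**-**
6) -*-**
---*-
--*-*
*-***
**-**
7) -*--*
--*-*
--***
*-***
**-**
8) -*--*
--*--
--*--
*-**-
**-**
9) -***-
--**-
--*--
*-**-
**-**
10) *--*-
-***-
--*--
*-**-
**-**
11) *--*-
-***-
*-*--
-***-
-*-**
12) *-*-*
-**--
*-*--
-***-
-*-**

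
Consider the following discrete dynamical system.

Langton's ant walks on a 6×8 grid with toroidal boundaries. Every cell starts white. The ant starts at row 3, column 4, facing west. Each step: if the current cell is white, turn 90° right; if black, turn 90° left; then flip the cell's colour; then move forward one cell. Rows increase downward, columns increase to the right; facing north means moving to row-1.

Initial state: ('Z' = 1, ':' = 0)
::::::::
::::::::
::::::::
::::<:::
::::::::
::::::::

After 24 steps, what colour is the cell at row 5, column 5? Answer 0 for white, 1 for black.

k=0  ::::::::
::::::::
::::::::
::::<:::
::::::::
::::::::
k=1  ::::::::
::::::::
::::^:::
::::Z:::
::::::::
::::::::
k=2  ::::::::
::::::::
::::Z>::
::::Z:::
::::::::
::::::::
k=3  ::::::::
::::::::
::::ZZ::
::::Zv::
::::::::
::::::::
k=4  ::::::::
::::::::
::::ZZ::
::::<Z::
::::::::
::::::::
k=5  ::::::::
::::::::
::::ZZ::
:::::Z::
::::v:::
::::::::
k=6  ::::::::
::::::::
::::ZZ::
:::::Z::
:::<Z:::
::::::::
k=7  ::::::::
::::::::
::::ZZ::
:::^:Z::
:::ZZ:::
::::::::
k=8  ::::::::
::::::::
::::ZZ::
:::Z>Z::
:::ZZ:::
::::::::
k=9  ::::::::
::::::::
::::ZZ::
:::ZZZ::
:::Zv:::
::::::::
k=10  ::::::::
::::::::
::::ZZ::
:::ZZZ::
:::Z:>::
::::::::
k=11  ::::::::
::::::::
::::ZZ::
:::ZZZ::
:::Z:Z::
:::::v::
k=12  ::::::::
::::::::
::::ZZ::
:::ZZZ::
:::Z:Z::
::::<Z::
k=13  ::::::::
::::::::
::::ZZ::
:::ZZZ::
:::Z^Z::
::::ZZ::
k=14  ::::::::
::::::::
::::ZZ::
:::ZZZ::
:::ZZ>::
::::ZZ::
k=15  ::::::::
::::::::
::::ZZ::
:::ZZ^::
:::ZZ:::
::::ZZ::
k=16  ::::::::
::::::::
::::ZZ::
:::Z<:::
:::ZZ:::
::::ZZ::
k=17  ::::::::
::::::::
::::ZZ::
:::Z::::
:::Zv:::
::::ZZ::
k=18  ::::::::
::::::::
::::ZZ::
:::Z::::
:::Z:>::
::::ZZ::
k=19  ::::::::
::::::::
::::ZZ::
:::Z::::
:::Z:Z::
::::Zv::
k=20  ::::::::
::::::::
::::ZZ::
:::Z::::
:::Z:Z::
::::Z:>:
k=21  ::::::v:
::::::::
::::ZZ::
:::Z::::
:::Z:Z::
::::Z:Z:
k=22  :::::<Z:
::::::::
::::ZZ::
:::Z::::
:::Z:Z::
::::Z:Z:
k=23  :::::ZZ:
::::::::
::::ZZ::
:::Z::::
:::Z:Z::
::::Z^Z:
k=24  :::::ZZ:
::::::::
::::ZZ::
:::Z::::
:::Z:Z::
::::ZZ>:

1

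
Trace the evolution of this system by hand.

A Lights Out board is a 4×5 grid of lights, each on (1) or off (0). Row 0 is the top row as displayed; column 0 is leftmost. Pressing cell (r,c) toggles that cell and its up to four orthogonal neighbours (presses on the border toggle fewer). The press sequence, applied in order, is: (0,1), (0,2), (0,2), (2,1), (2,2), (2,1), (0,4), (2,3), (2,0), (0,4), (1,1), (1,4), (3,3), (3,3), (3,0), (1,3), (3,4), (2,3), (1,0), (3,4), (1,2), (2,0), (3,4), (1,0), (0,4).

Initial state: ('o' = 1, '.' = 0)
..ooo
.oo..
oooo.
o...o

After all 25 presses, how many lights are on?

gen 0: ..ooo
.oo..
oooo.
o...o
gen 1: oo.oo
..o..
oooo.
o...o
gen 2: o.o.o
.....
oooo.
o...o
gen 3: oo.oo
..o..
oooo.
o...o
gen 4: oo.oo
.oo..
...o.
oo..o
gen 5: oo.oo
.o...
.oo..
ooo.o
gen 6: oo.oo
.....
o....
o.o.o
gen 7: oo...
....o
o....
o.o.o
gen 8: oo...
...oo
o.ooo
o.ooo
gen 9: oo...
o..oo
.oooo
..ooo
gen 10: oo.oo
o..o.
.oooo
..ooo
gen 11: o..oo
.ooo.
..ooo
..ooo
gen 12: o..o.
.oo.o
..oo.
..ooo
gen 13: o..o.
.oo.o
..o..
.....
gen 14: o..o.
.oo.o
..oo.
..ooo
gen 15: o..o.
.oo.o
o.oo.
ooooo
gen 16: o....
.o.o.
o.o..
ooooo
gen 17: o....
.o.o.
o.o.o
ooo..
gen 18: o....
.o...
o..o.
oooo.
gen 19: .....
o....
...o.
oooo.
gen 20: .....
o....
...oo
ooo.o
gen 21: ..o..
oooo.
..ooo
ooo.o
gen 22: ..o..
.ooo.
ooooo
.oo.o
gen 23: ..o..
.ooo.
oooo.
.ooo.
gen 24: o.o..
o.oo.
.ooo.
.ooo.
gen 25: o.ooo
o.ooo
.ooo.
.ooo.

14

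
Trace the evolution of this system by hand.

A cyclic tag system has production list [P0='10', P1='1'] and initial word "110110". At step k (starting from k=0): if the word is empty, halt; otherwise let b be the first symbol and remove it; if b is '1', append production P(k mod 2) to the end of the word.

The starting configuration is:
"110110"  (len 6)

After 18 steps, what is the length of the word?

8

0) "110110"  (len 6)
1) "1011010"  (len 7)
2) "0110101"  (len 7)
3) "110101"  (len 6)
4) "101011"  (len 6)
5) "0101110"  (len 7)
6) "101110"  (len 6)
7) "0111010"  (len 7)
8) "111010"  (len 6)
9) "1101010"  (len 7)
10) "1010101"  (len 7)
11) "01010110"  (len 8)
12) "1010110"  (len 7)
13) "01011010"  (len 8)
14) "1011010"  (len 7)
15) "01101010"  (len 8)
16) "1101010"  (len 7)
17) "10101010"  (len 8)
18) "01010101"  (len 8)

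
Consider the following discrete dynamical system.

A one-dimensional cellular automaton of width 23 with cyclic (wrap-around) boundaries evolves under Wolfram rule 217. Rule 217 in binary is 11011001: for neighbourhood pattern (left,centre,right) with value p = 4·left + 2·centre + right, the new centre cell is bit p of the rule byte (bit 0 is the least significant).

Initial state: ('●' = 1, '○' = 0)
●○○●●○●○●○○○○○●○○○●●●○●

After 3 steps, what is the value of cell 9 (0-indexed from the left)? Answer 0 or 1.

[0] ●○○●●○●○●○○○○○●○○○●●●○●
[1] ●●○●●○○○○●●●●○○●●○●●●○●
[2] ●●○●●●●●○●●●●●○●●○●●●○●
[3] ●●○●●●●●○●●●●●○●●○●●●○●

1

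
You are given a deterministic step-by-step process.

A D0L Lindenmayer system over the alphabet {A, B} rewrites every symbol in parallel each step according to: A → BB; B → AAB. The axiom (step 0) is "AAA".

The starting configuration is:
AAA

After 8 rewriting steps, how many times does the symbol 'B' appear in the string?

2646

gen 0: AAA
gen 1: BBBBBB
gen 2: AABAABAABAABAABAAB
gen 3: BBBBAABBBBBAABBBBBAABBBBBAABBBBBAABBBBBAAB
gen 4: AABAABAABAABBBBBAABAABAABAABAABBBBBAABAABAABAABAABBBBBAABAABAABAABAABBBBBAABAABAABAABAABBBBBAABAABAABAABAABBBBBAAB
gen 5: BBBBAABBBBBAABBBBBAABBBBBAABAABAABAABAABBBBBAABBBBBAABBBBB…BAABBBBBAABBBBBAABBBBBAABBBBBAABBBBBAABAABAABAABAABBBBBAAB  (len 282)
gen 6: AABAABAABAABBBBBAABAABAABAABAABBBBBAABAABAABAABAABBBBBAABA…BAABBBBBAABBBBBAABBBBBAABBBBBAABBBBBAABAABAABAABAABBBBBAAB  (len 738)
gen 7: BBBBAABBBBBAABBBBBAABBBBBAABAABAABAABAABBBBBAABBBBBAABBBBB…BAABBBBBAABBBBBAABBBBBAABBBBBAABBBBBAABAABAABAABAABBBBBAAB  (len 1866)
gen 8: AABAABAABAABBBBBAABAABAABAABAABBBBBAABAABAABAABAABBBBBAABA…BAABBBBBAABBBBBAABBBBBAABBBBBAABBBBBAABAABAABAABAABBBBBAAB  (len 4818)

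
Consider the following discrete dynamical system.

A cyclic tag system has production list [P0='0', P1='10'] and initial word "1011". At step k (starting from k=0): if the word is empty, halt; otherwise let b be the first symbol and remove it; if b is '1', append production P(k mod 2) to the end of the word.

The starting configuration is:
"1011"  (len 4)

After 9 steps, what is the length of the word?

0

t=0: "1011"  (len 4)
t=1: "0110"  (len 4)
t=2: "110"  (len 3)
t=3: "100"  (len 3)
t=4: "0010"  (len 4)
t=5: "010"  (len 3)
t=6: "10"  (len 2)
t=7: "00"  (len 2)
t=8: "0"  (len 1)
t=9: (halted — word empty)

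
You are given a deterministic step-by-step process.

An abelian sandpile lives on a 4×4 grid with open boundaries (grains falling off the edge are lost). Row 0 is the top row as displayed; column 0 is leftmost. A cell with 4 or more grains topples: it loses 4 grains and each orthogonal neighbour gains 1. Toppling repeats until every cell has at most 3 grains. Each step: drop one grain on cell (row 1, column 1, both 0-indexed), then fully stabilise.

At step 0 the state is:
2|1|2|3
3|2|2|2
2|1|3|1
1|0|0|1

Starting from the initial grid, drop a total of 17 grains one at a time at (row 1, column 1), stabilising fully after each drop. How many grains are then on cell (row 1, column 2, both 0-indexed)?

3

k=0  2|1|2|3
3|2|2|2
2|1|3|1
1|0|0|1
k=1  2|1|2|3
3|3|2|2
2|1|3|1
1|0|0|1
k=2  3|2|2|3
0|1|3|2
3|2|3|1
1|0|0|1
k=3  3|2|2|3
0|2|3|2
3|2|3|1
1|0|0|1
k=4  3|2|2|3
0|3|3|2
3|2|3|1
1|0|0|1
k=5  3|3|3|3
2|2|1|3
0|1|1|2
2|1|1|1
k=6  3|3|3|3
2|3|1|3
0|1|1|2
2|1|1|1
k=7  1|2|2|1
0|3|0|1
1|2|2|3
2|1|1|1
k=8  1|3|2|1
1|0|1|1
1|3|2|3
2|1|1|1
k=9  1|3|2|1
1|1|1|1
1|3|2|3
2|1|1|1
k=10  1|3|2|1
1|2|1|1
1|3|2|3
2|1|1|1
k=11  1|3|2|1
1|3|1|1
1|3|2|3
2|1|1|1
k=12  2|0|3|1
2|2|2|1
2|0|3|3
2|2|1|1
k=13  2|0|3|1
2|3|2|1
2|0|3|3
2|2|1|1
k=14  2|1|3|1
3|0|3|1
2|1|3|3
2|2|1|1
k=15  2|1|3|1
3|1|3|1
2|1|3|3
2|2|1|1
k=16  2|1|3|1
3|2|3|1
2|1|3|3
2|2|1|1
k=17  2|1|3|1
3|3|3|1
2|1|3|3
2|2|1|1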